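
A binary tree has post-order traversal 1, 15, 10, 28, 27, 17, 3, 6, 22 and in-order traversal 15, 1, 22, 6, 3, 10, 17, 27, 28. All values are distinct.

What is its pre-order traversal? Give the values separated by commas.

The last element of post-order is the root; it splits in-order into left and right subtrees.
Root 22: left subtree has 2 nodes {15, 1}, right has 6 {6, 3, 10, 17, 27, 28}.
  Root 15: left subtree has 0 nodes { }, right has 1 {1}.
  Root 6: left subtree has 0 nodes { }, right has 5 {3, 10, 17, 27, 28}.
    Root 3: left subtree has 0 nodes { }, right has 4 {10, 17, 27, 28}.
      Root 17: left subtree has 1 node {10}, right has 2 {27, 28}.
        Root 27: left subtree has 0 nodes { }, right has 1 {28}.

22, 15, 1, 6, 3, 17, 10, 27, 28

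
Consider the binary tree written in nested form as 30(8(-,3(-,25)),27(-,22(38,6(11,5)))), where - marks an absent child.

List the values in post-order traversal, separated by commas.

25, 3, 8, 38, 11, 5, 6, 22, 27, 30

Post-order visits the left subtree, then the right subtree, then the node.
At 30: go left to 8.
  At 8: no left child.
  At 8: go right to 3.
    At 3: no left child.
    At 3: go right to 25.
      25 is a leaf — visit 25.
    Visit 3.
  Visit 8.
At 30: go right to 27.
  At 27: no left child.
  At 27: go right to 22.
    At 22: go left to 38.
      38 is a leaf — visit 38.
    At 22: go right to 6.
      At 6: go left to 11.
        11 is a leaf — visit 11.
      At 6: go right to 5.
        5 is a leaf — visit 5.
      Visit 6.
    Visit 22.
  Visit 27.
Visit 30.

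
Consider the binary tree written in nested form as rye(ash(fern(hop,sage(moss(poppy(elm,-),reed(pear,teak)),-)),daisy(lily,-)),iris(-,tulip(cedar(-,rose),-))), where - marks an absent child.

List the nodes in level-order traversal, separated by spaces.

rye ash iris fern daisy tulip hop sage lily cedar moss rose poppy reed elm pear teak

Level-order visits nodes level by level from the root, left to right within each level.
Level 0: rye
Level 1: ash, iris
Level 2: fern, daisy, tulip
Level 3: hop, sage, lily, cedar
Level 4: moss, rose
Level 5: poppy, reed
Level 6: elm, pear, teak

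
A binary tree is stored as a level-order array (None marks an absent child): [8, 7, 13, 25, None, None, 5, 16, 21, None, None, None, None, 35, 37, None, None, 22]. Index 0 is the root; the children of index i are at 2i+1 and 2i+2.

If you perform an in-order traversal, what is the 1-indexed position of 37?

In-order visits the left subtree, then the node, then the right subtree.
At 8: go left to 7.
  At 7: go left to 25.
    At 25: go left to 16.
      16 is a leaf — visit 16.
    Visit 25.
    At 25: go right to 21.
      At 21: go left to 22.
        22 is a leaf — visit 22.
      Visit 21.
      At 21: no right child.
  Visit 7.
  At 7: no right child.
Visit 8.
At 8: go right to 13.
  At 13: no left child.
  Visit 13.
  At 13: go right to 5.
    At 5: go left to 35.
      35 is a leaf — visit 35.
    Visit 5.
    At 5: go right to 37.
      37 is a leaf — visit 37.
Full in-order sequence: 16, 25, 22, 21, 7, 8, 13, 35, 5, 37.

10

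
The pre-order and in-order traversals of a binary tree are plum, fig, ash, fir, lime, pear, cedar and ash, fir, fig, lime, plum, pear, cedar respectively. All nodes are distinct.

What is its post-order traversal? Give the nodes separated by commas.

fir, ash, lime, fig, cedar, pear, plum

The first element of pre-order is the root; it splits in-order into left and right subtrees.
Root plum: left subtree has 4 nodes {ash, fir, fig, lime}, right has 2 {pear, cedar}.
  Root fig: left subtree has 2 nodes {ash, fir}, right has 1 {lime}.
    Root ash: left subtree has 0 nodes { }, right has 1 {fir}.
  Root pear: left subtree has 0 nodes { }, right has 1 {cedar}.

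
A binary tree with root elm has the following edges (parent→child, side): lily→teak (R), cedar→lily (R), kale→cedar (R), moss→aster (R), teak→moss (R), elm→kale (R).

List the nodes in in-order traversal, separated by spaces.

In-order visits the left subtree, then the node, then the right subtree.
At elm: no left child.
Visit elm.
At elm: go right to kale.
  At kale: no left child.
  Visit kale.
  At kale: go right to cedar.
    At cedar: no left child.
    Visit cedar.
    At cedar: go right to lily.
      At lily: no left child.
      Visit lily.
      At lily: go right to teak.
        At teak: no left child.
        Visit teak.
        At teak: go right to moss.
          At moss: no left child.
          Visit moss.
          At moss: go right to aster.
            aster is a leaf — visit aster.

elm kale cedar lily teak moss aster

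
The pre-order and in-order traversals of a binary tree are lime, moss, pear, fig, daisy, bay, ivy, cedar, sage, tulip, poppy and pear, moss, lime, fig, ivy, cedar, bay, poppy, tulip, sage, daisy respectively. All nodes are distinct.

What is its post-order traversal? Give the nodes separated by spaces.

The first element of pre-order is the root; it splits in-order into left and right subtrees.
Root lime: left subtree has 2 nodes {pear, moss}, right has 8 {fig, ivy, cedar, bay, poppy, tulip, sage, daisy}.
  Root moss: left subtree has 1 node {pear}, right has 0 { }.
  Root fig: left subtree has 0 nodes { }, right has 7 {ivy, cedar, bay, poppy, tulip, sage, daisy}.
    Root daisy: left subtree has 6 nodes {ivy, cedar, bay, poppy, tulip, sage}, right has 0 { }.
      Root bay: left subtree has 2 nodes {ivy, cedar}, right has 3 {poppy, tulip, sage}.
        Root ivy: left subtree has 0 nodes { }, right has 1 {cedar}.
        Root sage: left subtree has 2 nodes {poppy, tulip}, right has 0 { }.
          Root tulip: left subtree has 1 node {poppy}, right has 0 { }.

pear moss cedar ivy poppy tulip sage bay daisy fig lime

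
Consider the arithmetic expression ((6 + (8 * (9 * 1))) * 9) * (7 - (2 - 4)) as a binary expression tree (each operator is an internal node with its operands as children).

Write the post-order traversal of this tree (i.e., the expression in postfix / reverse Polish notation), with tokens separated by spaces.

6 8 9 1 * * + 9 * 7 2 4 - - *

Post-order on an expression tree gives postfix notation: for each operator, emit left operand, right operand, then the operator.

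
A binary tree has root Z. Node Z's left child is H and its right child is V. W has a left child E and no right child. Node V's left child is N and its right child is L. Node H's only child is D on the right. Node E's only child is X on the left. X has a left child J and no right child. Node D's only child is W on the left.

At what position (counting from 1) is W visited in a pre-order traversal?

4

Pre-order visits the node, then its left subtree, then its right subtree.
Visit Z.
At Z: go left to H.
  Visit H.
  At H: no left child.
  At H: go right to D.
    Visit D.
    At D: go left to W.
      Visit W.
      At W: go left to E.
        Visit E.
        At E: go left to X.
          Visit X.
          At X: go left to J.
            J is a leaf — visit J.
          At X: no right child.
        At E: no right child.
      At W: no right child.
    At D: no right child.
At Z: go right to V.
  Visit V.
  At V: go left to N.
    N is a leaf — visit N.
  At V: go right to L.
    L is a leaf — visit L.
Full pre-order sequence: Z, H, D, W, E, X, J, V, N, L.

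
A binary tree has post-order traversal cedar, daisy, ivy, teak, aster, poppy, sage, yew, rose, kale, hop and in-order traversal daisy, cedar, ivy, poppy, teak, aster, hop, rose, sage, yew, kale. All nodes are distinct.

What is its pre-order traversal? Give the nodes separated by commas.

The last element of post-order is the root; it splits in-order into left and right subtrees.
Root hop: left subtree has 6 nodes {daisy, cedar, ivy, poppy, teak, aster}, right has 4 {rose, sage, yew, kale}.
  Root poppy: left subtree has 3 nodes {daisy, cedar, ivy}, right has 2 {teak, aster}.
    Root ivy: left subtree has 2 nodes {daisy, cedar}, right has 0 { }.
      Root daisy: left subtree has 0 nodes { }, right has 1 {cedar}.
    Root aster: left subtree has 1 node {teak}, right has 0 { }.
  Root kale: left subtree has 3 nodes {rose, sage, yew}, right has 0 { }.
    Root rose: left subtree has 0 nodes { }, right has 2 {sage, yew}.
      Root yew: left subtree has 1 node {sage}, right has 0 { }.

hop, poppy, ivy, daisy, cedar, aster, teak, kale, rose, yew, sage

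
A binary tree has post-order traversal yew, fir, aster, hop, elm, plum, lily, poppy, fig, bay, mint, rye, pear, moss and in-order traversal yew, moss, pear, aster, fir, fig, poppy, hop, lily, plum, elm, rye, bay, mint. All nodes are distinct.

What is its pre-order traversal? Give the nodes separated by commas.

moss, yew, pear, rye, fig, aster, fir, poppy, lily, hop, plum, elm, mint, bay

The last element of post-order is the root; it splits in-order into left and right subtrees.
Root moss: left subtree has 1 node {yew}, right has 12 {pear, aster, fir, fig, poppy, hop, lily, plum, elm, rye, bay, mint}.
  Root pear: left subtree has 0 nodes { }, right has 11 {aster, fir, fig, poppy, hop, lily, plum, elm, rye, bay, mint}.
    Root rye: left subtree has 8 nodes {aster, fir, fig, poppy, hop, lily, plum, elm}, right has 2 {bay, mint}.
      Root fig: left subtree has 2 nodes {aster, fir}, right has 5 {poppy, hop, lily, plum, elm}.
        Root aster: left subtree has 0 nodes { }, right has 1 {fir}.
        Root poppy: left subtree has 0 nodes { }, right has 4 {hop, lily, plum, elm}.
          Root lily: left subtree has 1 node {hop}, right has 2 {plum, elm}.
            Root plum: left subtree has 0 nodes { }, right has 1 {elm}.
      Root mint: left subtree has 1 node {bay}, right has 0 { }.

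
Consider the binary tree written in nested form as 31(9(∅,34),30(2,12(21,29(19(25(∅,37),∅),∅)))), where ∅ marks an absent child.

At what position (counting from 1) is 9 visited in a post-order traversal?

2

Post-order visits the left subtree, then the right subtree, then the node.
At 31: go left to 9.
  At 9: no left child.
  At 9: go right to 34.
    34 is a leaf — visit 34.
  Visit 9.
At 31: go right to 30.
  At 30: go left to 2.
    2 is a leaf — visit 2.
  At 30: go right to 12.
    At 12: go left to 21.
      21 is a leaf — visit 21.
    At 12: go right to 29.
      At 29: go left to 19.
        At 19: go left to 25.
          At 25: no left child.
          At 25: go right to 37.
            37 is a leaf — visit 37.
          Visit 25.
        At 19: no right child.
        Visit 19.
      At 29: no right child.
      Visit 29.
    Visit 12.
  Visit 30.
Visit 31.
Full post-order sequence: 34, 9, 2, 21, 37, 25, 19, 29, 12, 30, 31.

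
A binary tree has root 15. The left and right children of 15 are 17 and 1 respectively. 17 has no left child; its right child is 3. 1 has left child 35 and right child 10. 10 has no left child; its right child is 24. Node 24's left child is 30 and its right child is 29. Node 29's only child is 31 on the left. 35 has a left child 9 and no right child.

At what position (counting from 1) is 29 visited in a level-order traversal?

Level-order visits nodes level by level from the root, left to right within each level.
Level 0: 15
Level 1: 17, 1
Level 2: 3, 35, 10
Level 3: 9, 24
Level 4: 30, 29
Level 5: 31
Full level-order sequence: 15, 17, 1, 3, 35, 10, 9, 24, 30, 29, 31.

10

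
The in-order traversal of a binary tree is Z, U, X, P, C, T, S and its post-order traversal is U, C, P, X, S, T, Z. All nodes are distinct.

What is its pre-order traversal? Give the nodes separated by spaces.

The last element of post-order is the root; it splits in-order into left and right subtrees.
Root Z: left subtree has 0 nodes { }, right has 6 {U, X, P, C, T, S}.
  Root T: left subtree has 4 nodes {U, X, P, C}, right has 1 {S}.
    Root X: left subtree has 1 node {U}, right has 2 {P, C}.
      Root P: left subtree has 0 nodes { }, right has 1 {C}.

Z T X U P C S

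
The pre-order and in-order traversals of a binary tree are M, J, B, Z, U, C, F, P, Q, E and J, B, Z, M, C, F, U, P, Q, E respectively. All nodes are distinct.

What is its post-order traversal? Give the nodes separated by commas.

The first element of pre-order is the root; it splits in-order into left and right subtrees.
Root M: left subtree has 3 nodes {J, B, Z}, right has 6 {C, F, U, P, Q, E}.
  Root J: left subtree has 0 nodes { }, right has 2 {B, Z}.
    Root B: left subtree has 0 nodes { }, right has 1 {Z}.
  Root U: left subtree has 2 nodes {C, F}, right has 3 {P, Q, E}.
    Root C: left subtree has 0 nodes { }, right has 1 {F}.
    Root P: left subtree has 0 nodes { }, right has 2 {Q, E}.
      Root Q: left subtree has 0 nodes { }, right has 1 {E}.

Z, B, J, F, C, E, Q, P, U, M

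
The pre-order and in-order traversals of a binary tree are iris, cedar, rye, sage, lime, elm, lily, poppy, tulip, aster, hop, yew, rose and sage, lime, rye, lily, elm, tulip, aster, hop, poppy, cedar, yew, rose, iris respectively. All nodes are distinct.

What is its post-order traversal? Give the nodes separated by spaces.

The first element of pre-order is the root; it splits in-order into left and right subtrees.
Root iris: left subtree has 12 nodes {sage, lime, rye, lily, elm, tulip, aster, hop, poppy, cedar, yew, rose}, right has 0 { }.
  Root cedar: left subtree has 9 nodes {sage, lime, rye, lily, elm, tulip, aster, hop, poppy}, right has 2 {yew, rose}.
    Root rye: left subtree has 2 nodes {sage, lime}, right has 6 {lily, elm, tulip, aster, hop, poppy}.
      Root sage: left subtree has 0 nodes { }, right has 1 {lime}.
      Root elm: left subtree has 1 node {lily}, right has 4 {tulip, aster, hop, poppy}.
        Root poppy: left subtree has 3 nodes {tulip, aster, hop}, right has 0 { }.
          Root tulip: left subtree has 0 nodes { }, right has 2 {aster, hop}.
            Root aster: left subtree has 0 nodes { }, right has 1 {hop}.
    Root yew: left subtree has 0 nodes { }, right has 1 {rose}.

lime sage lily hop aster tulip poppy elm rye rose yew cedar iris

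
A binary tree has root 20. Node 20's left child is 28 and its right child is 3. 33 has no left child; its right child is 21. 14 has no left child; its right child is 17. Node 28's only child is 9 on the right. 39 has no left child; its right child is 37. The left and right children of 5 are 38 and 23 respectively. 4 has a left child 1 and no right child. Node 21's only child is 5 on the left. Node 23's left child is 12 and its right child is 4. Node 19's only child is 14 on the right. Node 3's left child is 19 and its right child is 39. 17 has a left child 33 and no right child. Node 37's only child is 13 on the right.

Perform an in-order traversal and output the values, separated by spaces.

In-order visits the left subtree, then the node, then the right subtree.
At 20: go left to 28.
  At 28: no left child.
  Visit 28.
  At 28: go right to 9.
    9 is a leaf — visit 9.
Visit 20.
At 20: go right to 3.
  At 3: go left to 19.
    At 19: no left child.
    Visit 19.
    At 19: go right to 14.
      At 14: no left child.
      Visit 14.
      At 14: go right to 17.
        At 17: go left to 33.
          At 33: no left child.
          Visit 33.
          At 33: go right to 21.
            At 21: go left to 5.
              At 5: go left to 38.
                38 is a leaf — visit 38.
              Visit 5.
              At 5: go right to 23.
                At 23: go left to 12.
                  12 is a leaf — visit 12.
                Visit 23.
                At 23: go right to 4.
                  At 4: go left to 1.
                    1 is a leaf — visit 1.
                  Visit 4.
                  At 4: no right child.
            Visit 21.
            At 21: no right child.
        Visit 17.
        At 17: no right child.
  Visit 3.
  At 3: go right to 39.
    At 39: no left child.
    Visit 39.
    At 39: go right to 37.
      At 37: no left child.
      Visit 37.
      At 37: go right to 13.
        13 is a leaf — visit 13.

28 9 20 19 14 33 38 5 12 23 1 4 21 17 3 39 37 13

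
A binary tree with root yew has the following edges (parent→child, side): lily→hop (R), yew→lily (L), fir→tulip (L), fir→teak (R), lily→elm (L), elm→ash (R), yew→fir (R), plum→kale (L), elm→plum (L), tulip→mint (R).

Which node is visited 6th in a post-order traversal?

lily

Post-order visits the left subtree, then the right subtree, then the node.
At yew: go left to lily.
  At lily: go left to elm.
    At elm: go left to plum.
      At plum: go left to kale.
        kale is a leaf — visit kale.
      At plum: no right child.
      Visit plum.
    At elm: go right to ash.
      ash is a leaf — visit ash.
    Visit elm.
  At lily: go right to hop.
    hop is a leaf — visit hop.
  Visit lily.
At yew: go right to fir.
  At fir: go left to tulip.
    At tulip: no left child.
    At tulip: go right to mint.
      mint is a leaf — visit mint.
    Visit tulip.
  At fir: go right to teak.
    teak is a leaf — visit teak.
  Visit fir.
Visit yew.
Full post-order sequence: kale, plum, ash, elm, hop, lily, mint, tulip, teak, fir, yew.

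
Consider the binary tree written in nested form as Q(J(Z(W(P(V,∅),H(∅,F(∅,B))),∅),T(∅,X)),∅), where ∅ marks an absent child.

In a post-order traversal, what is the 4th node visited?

F

Post-order visits the left subtree, then the right subtree, then the node.
At Q: go left to J.
  At J: go left to Z.
    At Z: go left to W.
      At W: go left to P.
        At P: go left to V.
          V is a leaf — visit V.
        At P: no right child.
        Visit P.
      At W: go right to H.
        At H: no left child.
        At H: go right to F.
          At F: no left child.
          At F: go right to B.
            B is a leaf — visit B.
          Visit F.
        Visit H.
      Visit W.
    At Z: no right child.
    Visit Z.
  At J: go right to T.
    At T: no left child.
    At T: go right to X.
      X is a leaf — visit X.
    Visit T.
  Visit J.
At Q: no right child.
Visit Q.
Full post-order sequence: V, P, B, F, H, W, Z, X, T, J, Q.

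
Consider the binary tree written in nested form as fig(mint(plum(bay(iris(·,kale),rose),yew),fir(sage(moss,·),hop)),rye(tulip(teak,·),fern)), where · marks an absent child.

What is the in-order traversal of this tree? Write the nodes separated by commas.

iris, kale, bay, rose, plum, yew, mint, moss, sage, fir, hop, fig, teak, tulip, rye, fern

In-order visits the left subtree, then the node, then the right subtree.
At fig: go left to mint.
  At mint: go left to plum.
    At plum: go left to bay.
      At bay: go left to iris.
        At iris: no left child.
        Visit iris.
        At iris: go right to kale.
          kale is a leaf — visit kale.
      Visit bay.
      At bay: go right to rose.
        rose is a leaf — visit rose.
    Visit plum.
    At plum: go right to yew.
      yew is a leaf — visit yew.
  Visit mint.
  At mint: go right to fir.
    At fir: go left to sage.
      At sage: go left to moss.
        moss is a leaf — visit moss.
      Visit sage.
      At sage: no right child.
    Visit fir.
    At fir: go right to hop.
      hop is a leaf — visit hop.
Visit fig.
At fig: go right to rye.
  At rye: go left to tulip.
    At tulip: go left to teak.
      teak is a leaf — visit teak.
    Visit tulip.
    At tulip: no right child.
  Visit rye.
  At rye: go right to fern.
    fern is a leaf — visit fern.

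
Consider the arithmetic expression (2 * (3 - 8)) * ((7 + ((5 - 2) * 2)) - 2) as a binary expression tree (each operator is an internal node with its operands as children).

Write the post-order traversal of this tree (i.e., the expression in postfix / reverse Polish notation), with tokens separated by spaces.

2 3 8 - * 7 5 2 - 2 * + 2 - *

Post-order on an expression tree gives postfix notation: for each operator, emit left operand, right operand, then the operator.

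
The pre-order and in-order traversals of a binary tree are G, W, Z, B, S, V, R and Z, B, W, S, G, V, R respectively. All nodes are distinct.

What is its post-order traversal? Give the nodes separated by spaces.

B Z S W R V G

The first element of pre-order is the root; it splits in-order into left and right subtrees.
Root G: left subtree has 4 nodes {Z, B, W, S}, right has 2 {V, R}.
  Root W: left subtree has 2 nodes {Z, B}, right has 1 {S}.
    Root Z: left subtree has 0 nodes { }, right has 1 {B}.
  Root V: left subtree has 0 nodes { }, right has 1 {R}.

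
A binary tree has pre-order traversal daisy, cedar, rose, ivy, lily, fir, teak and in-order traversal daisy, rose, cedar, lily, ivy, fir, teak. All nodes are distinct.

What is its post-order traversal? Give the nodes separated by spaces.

rose lily teak fir ivy cedar daisy

The first element of pre-order is the root; it splits in-order into left and right subtrees.
Root daisy: left subtree has 0 nodes { }, right has 6 {rose, cedar, lily, ivy, fir, teak}.
  Root cedar: left subtree has 1 node {rose}, right has 4 {lily, ivy, fir, teak}.
    Root ivy: left subtree has 1 node {lily}, right has 2 {fir, teak}.
      Root fir: left subtree has 0 nodes { }, right has 1 {teak}.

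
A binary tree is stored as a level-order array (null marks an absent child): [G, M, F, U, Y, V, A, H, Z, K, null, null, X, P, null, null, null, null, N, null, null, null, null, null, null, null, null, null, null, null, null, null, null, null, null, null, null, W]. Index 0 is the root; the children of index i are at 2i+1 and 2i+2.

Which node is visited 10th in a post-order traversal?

V

Post-order visits the left subtree, then the right subtree, then the node.
At G: go left to M.
  At M: go left to U.
    At U: go left to H.
      H is a leaf — visit H.
    At U: go right to Z.
      At Z: no left child.
      At Z: go right to N.
        At N: go left to W.
          W is a leaf — visit W.
        At N: no right child.
        Visit N.
      Visit Z.
    Visit U.
  At M: go right to Y.
    At Y: go left to K.
      K is a leaf — visit K.
    At Y: no right child.
    Visit Y.
  Visit M.
At G: go right to F.
  At F: go left to V.
    At V: no left child.
    At V: go right to X.
      X is a leaf — visit X.
    Visit V.
  At F: go right to A.
    At A: go left to P.
      P is a leaf — visit P.
    At A: no right child.
    Visit A.
  Visit F.
Visit G.
Full post-order sequence: H, W, N, Z, U, K, Y, M, X, V, P, A, F, G.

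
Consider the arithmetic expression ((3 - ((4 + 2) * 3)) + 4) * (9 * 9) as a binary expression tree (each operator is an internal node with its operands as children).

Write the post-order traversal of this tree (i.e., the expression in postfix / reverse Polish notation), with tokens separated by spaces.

Post-order on an expression tree gives postfix notation: for each operator, emit left operand, right operand, then the operator.

3 4 2 + 3 * - 4 + 9 9 * *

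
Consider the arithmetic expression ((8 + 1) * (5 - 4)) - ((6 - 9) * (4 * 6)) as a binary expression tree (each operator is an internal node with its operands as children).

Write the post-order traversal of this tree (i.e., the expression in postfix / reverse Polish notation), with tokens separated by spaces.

8 1 + 5 4 - * 6 9 - 4 6 * * -

Post-order on an expression tree gives postfix notation: for each operator, emit left operand, right operand, then the operator.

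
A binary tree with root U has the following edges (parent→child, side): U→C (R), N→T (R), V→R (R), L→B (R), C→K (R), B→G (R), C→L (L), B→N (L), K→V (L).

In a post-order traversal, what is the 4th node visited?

Post-order visits the left subtree, then the right subtree, then the node.
At U: no left child.
At U: go right to C.
  At C: go left to L.
    At L: no left child.
    At L: go right to B.
      At B: go left to N.
        At N: no left child.
        At N: go right to T.
          T is a leaf — visit T.
        Visit N.
      At B: go right to G.
        G is a leaf — visit G.
      Visit B.
    Visit L.
  At C: go right to K.
    At K: go left to V.
      At V: no left child.
      At V: go right to R.
        R is a leaf — visit R.
      Visit V.
    At K: no right child.
    Visit K.
  Visit C.
Visit U.
Full post-order sequence: T, N, G, B, L, R, V, K, C, U.

B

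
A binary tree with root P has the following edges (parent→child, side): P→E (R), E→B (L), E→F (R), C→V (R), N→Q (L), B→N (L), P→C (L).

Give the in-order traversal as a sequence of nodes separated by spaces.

In-order visits the left subtree, then the node, then the right subtree.
At P: go left to C.
  At C: no left child.
  Visit C.
  At C: go right to V.
    V is a leaf — visit V.
Visit P.
At P: go right to E.
  At E: go left to B.
    At B: go left to N.
      At N: go left to Q.
        Q is a leaf — visit Q.
      Visit N.
      At N: no right child.
    Visit B.
    At B: no right child.
  Visit E.
  At E: go right to F.
    F is a leaf — visit F.

C V P Q N B E F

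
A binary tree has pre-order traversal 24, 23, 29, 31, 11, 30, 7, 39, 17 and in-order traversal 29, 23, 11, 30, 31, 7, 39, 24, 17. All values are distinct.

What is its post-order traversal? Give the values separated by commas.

The first element of pre-order is the root; it splits in-order into left and right subtrees.
Root 24: left subtree has 7 nodes {29, 23, 11, 30, 31, 7, 39}, right has 1 {17}.
  Root 23: left subtree has 1 node {29}, right has 5 {11, 30, 31, 7, 39}.
    Root 31: left subtree has 2 nodes {11, 30}, right has 2 {7, 39}.
      Root 11: left subtree has 0 nodes { }, right has 1 {30}.
      Root 7: left subtree has 0 nodes { }, right has 1 {39}.

29, 30, 11, 39, 7, 31, 23, 17, 24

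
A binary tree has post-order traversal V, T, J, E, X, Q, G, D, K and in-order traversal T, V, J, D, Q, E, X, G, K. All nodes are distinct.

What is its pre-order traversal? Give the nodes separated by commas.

K, D, J, T, V, G, Q, X, E

The last element of post-order is the root; it splits in-order into left and right subtrees.
Root K: left subtree has 8 nodes {T, V, J, D, Q, E, X, G}, right has 0 { }.
  Root D: left subtree has 3 nodes {T, V, J}, right has 4 {Q, E, X, G}.
    Root J: left subtree has 2 nodes {T, V}, right has 0 { }.
      Root T: left subtree has 0 nodes { }, right has 1 {V}.
    Root G: left subtree has 3 nodes {Q, E, X}, right has 0 { }.
      Root Q: left subtree has 0 nodes { }, right has 2 {E, X}.
        Root X: left subtree has 1 node {E}, right has 0 { }.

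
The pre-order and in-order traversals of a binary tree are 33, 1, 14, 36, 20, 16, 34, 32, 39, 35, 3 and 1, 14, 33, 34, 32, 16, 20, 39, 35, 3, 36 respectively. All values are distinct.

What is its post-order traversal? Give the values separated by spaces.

14 1 32 34 16 3 35 39 20 36 33

The first element of pre-order is the root; it splits in-order into left and right subtrees.
Root 33: left subtree has 2 nodes {1, 14}, right has 8 {34, 32, 16, 20, 39, 35, 3, 36}.
  Root 1: left subtree has 0 nodes { }, right has 1 {14}.
  Root 36: left subtree has 7 nodes {34, 32, 16, 20, 39, 35, 3}, right has 0 { }.
    Root 20: left subtree has 3 nodes {34, 32, 16}, right has 3 {39, 35, 3}.
      Root 16: left subtree has 2 nodes {34, 32}, right has 0 { }.
        Root 34: left subtree has 0 nodes { }, right has 1 {32}.
      Root 39: left subtree has 0 nodes { }, right has 2 {35, 3}.
        Root 35: left subtree has 0 nodes { }, right has 1 {3}.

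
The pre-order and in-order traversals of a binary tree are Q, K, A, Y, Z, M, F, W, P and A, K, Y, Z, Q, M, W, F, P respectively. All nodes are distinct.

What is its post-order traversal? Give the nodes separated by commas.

A, Z, Y, K, W, P, F, M, Q

The first element of pre-order is the root; it splits in-order into left and right subtrees.
Root Q: left subtree has 4 nodes {A, K, Y, Z}, right has 4 {M, W, F, P}.
  Root K: left subtree has 1 node {A}, right has 2 {Y, Z}.
    Root Y: left subtree has 0 nodes { }, right has 1 {Z}.
  Root M: left subtree has 0 nodes { }, right has 3 {W, F, P}.
    Root F: left subtree has 1 node {W}, right has 1 {P}.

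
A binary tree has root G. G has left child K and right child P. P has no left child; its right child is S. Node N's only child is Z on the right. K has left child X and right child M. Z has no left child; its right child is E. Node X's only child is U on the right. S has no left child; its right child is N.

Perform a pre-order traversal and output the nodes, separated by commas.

Pre-order visits the node, then its left subtree, then its right subtree.
Visit G.
At G: go left to K.
  Visit K.
  At K: go left to X.
    Visit X.
    At X: no left child.
    At X: go right to U.
      U is a leaf — visit U.
  At K: go right to M.
    M is a leaf — visit M.
At G: go right to P.
  Visit P.
  At P: no left child.
  At P: go right to S.
    Visit S.
    At S: no left child.
    At S: go right to N.
      Visit N.
      At N: no left child.
      At N: go right to Z.
        Visit Z.
        At Z: no left child.
        At Z: go right to E.
          E is a leaf — visit E.

G, K, X, U, M, P, S, N, Z, E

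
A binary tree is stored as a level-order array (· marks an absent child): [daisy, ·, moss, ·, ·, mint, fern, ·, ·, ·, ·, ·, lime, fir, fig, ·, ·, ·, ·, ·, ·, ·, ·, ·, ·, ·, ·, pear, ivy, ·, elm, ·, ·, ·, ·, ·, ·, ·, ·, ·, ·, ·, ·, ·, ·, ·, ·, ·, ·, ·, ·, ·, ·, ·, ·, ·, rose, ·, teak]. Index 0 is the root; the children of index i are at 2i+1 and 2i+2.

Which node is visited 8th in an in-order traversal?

In-order visits the left subtree, then the node, then the right subtree.
At daisy: no left child.
Visit daisy.
At daisy: go right to moss.
  At moss: go left to mint.
    At mint: no left child.
    Visit mint.
    At mint: go right to lime.
      lime is a leaf — visit lime.
  Visit moss.
  At moss: go right to fern.
    At fern: go left to fir.
      At fir: go left to pear.
        At pear: no left child.
        Visit pear.
        At pear: go right to rose.
          rose is a leaf — visit rose.
      Visit fir.
      At fir: go right to ivy.
        At ivy: no left child.
        Visit ivy.
        At ivy: go right to teak.
          teak is a leaf — visit teak.
    Visit fern.
    At fern: go right to fig.
      At fig: no left child.
      Visit fig.
      At fig: go right to elm.
        elm is a leaf — visit elm.
Full in-order sequence: daisy, mint, lime, moss, pear, rose, fir, ivy, teak, fern, fig, elm.

ivy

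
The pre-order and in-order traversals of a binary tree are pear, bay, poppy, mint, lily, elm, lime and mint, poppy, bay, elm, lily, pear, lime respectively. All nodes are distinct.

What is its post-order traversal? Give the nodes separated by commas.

The first element of pre-order is the root; it splits in-order into left and right subtrees.
Root pear: left subtree has 5 nodes {mint, poppy, bay, elm, lily}, right has 1 {lime}.
  Root bay: left subtree has 2 nodes {mint, poppy}, right has 2 {elm, lily}.
    Root poppy: left subtree has 1 node {mint}, right has 0 { }.
    Root lily: left subtree has 1 node {elm}, right has 0 { }.

mint, poppy, elm, lily, bay, lime, pear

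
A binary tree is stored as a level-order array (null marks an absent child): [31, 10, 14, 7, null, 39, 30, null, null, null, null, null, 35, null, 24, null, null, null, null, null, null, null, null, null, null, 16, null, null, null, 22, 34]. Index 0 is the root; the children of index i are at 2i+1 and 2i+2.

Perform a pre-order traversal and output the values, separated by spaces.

Pre-order visits the node, then its left subtree, then its right subtree.
Visit 31.
At 31: go left to 10.
  Visit 10.
  At 10: go left to 7.
    7 is a leaf — visit 7.
  At 10: no right child.
At 31: go right to 14.
  Visit 14.
  At 14: go left to 39.
    Visit 39.
    At 39: no left child.
    At 39: go right to 35.
      Visit 35.
      At 35: go left to 16.
        16 is a leaf — visit 16.
      At 35: no right child.
  At 14: go right to 30.
    Visit 30.
    At 30: no left child.
    At 30: go right to 24.
      Visit 24.
      At 24: go left to 22.
        22 is a leaf — visit 22.
      At 24: go right to 34.
        34 is a leaf — visit 34.

31 10 7 14 39 35 16 30 24 22 34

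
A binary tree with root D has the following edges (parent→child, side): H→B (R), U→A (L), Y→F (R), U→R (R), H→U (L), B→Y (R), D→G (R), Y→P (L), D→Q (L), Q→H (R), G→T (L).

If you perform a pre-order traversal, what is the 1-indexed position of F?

Pre-order visits the node, then its left subtree, then its right subtree.
Visit D.
At D: go left to Q.
  Visit Q.
  At Q: no left child.
  At Q: go right to H.
    Visit H.
    At H: go left to U.
      Visit U.
      At U: go left to A.
        A is a leaf — visit A.
      At U: go right to R.
        R is a leaf — visit R.
    At H: go right to B.
      Visit B.
      At B: no left child.
      At B: go right to Y.
        Visit Y.
        At Y: go left to P.
          P is a leaf — visit P.
        At Y: go right to F.
          F is a leaf — visit F.
At D: go right to G.
  Visit G.
  At G: go left to T.
    T is a leaf — visit T.
  At G: no right child.
Full pre-order sequence: D, Q, H, U, A, R, B, Y, P, F, G, T.

10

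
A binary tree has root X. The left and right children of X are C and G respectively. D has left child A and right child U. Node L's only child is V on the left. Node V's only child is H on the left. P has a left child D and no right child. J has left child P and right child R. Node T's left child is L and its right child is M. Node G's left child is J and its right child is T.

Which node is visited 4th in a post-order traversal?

D

Post-order visits the left subtree, then the right subtree, then the node.
At X: go left to C.
  C is a leaf — visit C.
At X: go right to G.
  At G: go left to J.
    At J: go left to P.
      At P: go left to D.
        At D: go left to A.
          A is a leaf — visit A.
        At D: go right to U.
          U is a leaf — visit U.
        Visit D.
      At P: no right child.
      Visit P.
    At J: go right to R.
      R is a leaf — visit R.
    Visit J.
  At G: go right to T.
    At T: go left to L.
      At L: go left to V.
        At V: go left to H.
          H is a leaf — visit H.
        At V: no right child.
        Visit V.
      At L: no right child.
      Visit L.
    At T: go right to M.
      M is a leaf — visit M.
    Visit T.
  Visit G.
Visit X.
Full post-order sequence: C, A, U, D, P, R, J, H, V, L, M, T, G, X.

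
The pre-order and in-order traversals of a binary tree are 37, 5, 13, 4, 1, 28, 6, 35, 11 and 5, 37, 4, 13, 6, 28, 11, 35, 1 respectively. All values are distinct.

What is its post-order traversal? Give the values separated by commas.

5, 4, 6, 11, 35, 28, 1, 13, 37

The first element of pre-order is the root; it splits in-order into left and right subtrees.
Root 37: left subtree has 1 node {5}, right has 7 {4, 13, 6, 28, 11, 35, 1}.
  Root 13: left subtree has 1 node {4}, right has 5 {6, 28, 11, 35, 1}.
    Root 1: left subtree has 4 nodes {6, 28, 11, 35}, right has 0 { }.
      Root 28: left subtree has 1 node {6}, right has 2 {11, 35}.
        Root 35: left subtree has 1 node {11}, right has 0 { }.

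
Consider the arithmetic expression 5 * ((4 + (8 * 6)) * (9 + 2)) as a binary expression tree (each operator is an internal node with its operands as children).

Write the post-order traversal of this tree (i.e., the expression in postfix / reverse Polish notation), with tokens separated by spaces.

Post-order on an expression tree gives postfix notation: for each operator, emit left operand, right operand, then the operator.

5 4 8 6 * + 9 2 + * *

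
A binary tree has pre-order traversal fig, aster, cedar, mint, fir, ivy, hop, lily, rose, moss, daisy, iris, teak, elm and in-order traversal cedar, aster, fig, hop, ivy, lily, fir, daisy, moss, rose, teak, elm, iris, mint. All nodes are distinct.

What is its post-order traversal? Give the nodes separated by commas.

The first element of pre-order is the root; it splits in-order into left and right subtrees.
Root fig: left subtree has 2 nodes {cedar, aster}, right has 11 {hop, ivy, lily, fir, daisy, moss, rose, teak, elm, iris, mint}.
  Root aster: left subtree has 1 node {cedar}, right has 0 { }.
  Root mint: left subtree has 10 nodes {hop, ivy, lily, fir, daisy, moss, rose, teak, elm, iris}, right has 0 { }.
    Root fir: left subtree has 3 nodes {hop, ivy, lily}, right has 6 {daisy, moss, rose, teak, elm, iris}.
      Root ivy: left subtree has 1 node {hop}, right has 1 {lily}.
      Root rose: left subtree has 2 nodes {daisy, moss}, right has 3 {teak, elm, iris}.
        Root moss: left subtree has 1 node {daisy}, right has 0 { }.
        Root iris: left subtree has 2 nodes {teak, elm}, right has 0 { }.
          Root teak: left subtree has 0 nodes { }, right has 1 {elm}.

cedar, aster, hop, lily, ivy, daisy, moss, elm, teak, iris, rose, fir, mint, fig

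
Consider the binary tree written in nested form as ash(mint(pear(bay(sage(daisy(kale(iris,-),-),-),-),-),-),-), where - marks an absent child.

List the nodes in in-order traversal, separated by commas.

iris, kale, daisy, sage, bay, pear, mint, ash

In-order visits the left subtree, then the node, then the right subtree.
At ash: go left to mint.
  At mint: go left to pear.
    At pear: go left to bay.
      At bay: go left to sage.
        At sage: go left to daisy.
          At daisy: go left to kale.
            At kale: go left to iris.
              iris is a leaf — visit iris.
            Visit kale.
            At kale: no right child.
          Visit daisy.
          At daisy: no right child.
        Visit sage.
        At sage: no right child.
      Visit bay.
      At bay: no right child.
    Visit pear.
    At pear: no right child.
  Visit mint.
  At mint: no right child.
Visit ash.
At ash: no right child.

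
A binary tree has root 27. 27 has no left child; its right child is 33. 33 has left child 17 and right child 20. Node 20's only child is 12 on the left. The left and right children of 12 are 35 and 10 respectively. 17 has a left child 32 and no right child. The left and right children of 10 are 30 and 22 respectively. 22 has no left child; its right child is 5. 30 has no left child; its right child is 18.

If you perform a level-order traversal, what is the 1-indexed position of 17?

3

Level-order visits nodes level by level from the root, left to right within each level.
Level 0: 27
Level 1: 33
Level 2: 17, 20
Level 3: 32, 12
Level 4: 35, 10
Level 5: 30, 22
Level 6: 18, 5
Full level-order sequence: 27, 33, 17, 20, 32, 12, 35, 10, 30, 22, 18, 5.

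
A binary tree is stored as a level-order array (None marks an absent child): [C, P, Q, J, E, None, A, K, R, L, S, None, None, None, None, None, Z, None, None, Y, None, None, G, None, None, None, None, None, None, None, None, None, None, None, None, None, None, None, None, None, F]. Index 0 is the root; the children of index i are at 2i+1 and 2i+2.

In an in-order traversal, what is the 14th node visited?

In-order visits the left subtree, then the node, then the right subtree.
At C: go left to P.
  At P: go left to J.
    At J: go left to K.
      At K: no left child.
      Visit K.
      At K: go right to Z.
        Z is a leaf — visit Z.
    Visit J.
    At J: go right to R.
      R is a leaf — visit R.
  Visit P.
  At P: go right to E.
    At E: go left to L.
      At L: go left to Y.
        At Y: no left child.
        Visit Y.
        At Y: go right to F.
          F is a leaf — visit F.
      Visit L.
      At L: no right child.
    Visit E.
    At E: go right to S.
      At S: no left child.
      Visit S.
      At S: go right to G.
        G is a leaf — visit G.
Visit C.
At C: go right to Q.
  At Q: no left child.
  Visit Q.
  At Q: go right to A.
    A is a leaf — visit A.
Full in-order sequence: K, Z, J, R, P, Y, F, L, E, S, G, C, Q, A.

A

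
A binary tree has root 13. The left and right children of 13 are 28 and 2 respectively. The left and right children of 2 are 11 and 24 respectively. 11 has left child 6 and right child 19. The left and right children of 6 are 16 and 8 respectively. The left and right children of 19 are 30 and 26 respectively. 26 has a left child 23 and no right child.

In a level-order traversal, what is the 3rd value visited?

Level-order visits nodes level by level from the root, left to right within each level.
Level 0: 13
Level 1: 28, 2
Level 2: 11, 24
Level 3: 6, 19
Level 4: 16, 8, 30, 26
Level 5: 23
Full level-order sequence: 13, 28, 2, 11, 24, 6, 19, 16, 8, 30, 26, 23.

2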